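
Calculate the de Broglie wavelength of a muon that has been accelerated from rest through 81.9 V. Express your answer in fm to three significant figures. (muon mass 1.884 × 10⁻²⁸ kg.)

KE = eV = 1.602 × 10⁻¹⁹ × 81.90 = 1.312 × 10⁻¹⁷ J.
p = √(2mKE) = √(2 × 1.884 × 10⁻²⁸ × 1.312 × 10⁻¹⁷) = 7.031 × 10⁻²³ kg·m/s.
λ = h/p = 6.626 × 10⁻³⁴ / 7.031 × 10⁻²³ = 9.42 × 10⁻¹² m = 9420 fm.

λ = 9420 fm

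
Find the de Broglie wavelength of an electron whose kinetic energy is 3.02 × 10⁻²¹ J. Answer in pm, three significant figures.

p = √(2mKE) = √(2 × 9.109 × 10⁻³¹ × 3.020 × 10⁻²¹) = 7.417 × 10⁻²⁶ kg·m/s.
λ = h/p = 6.626 × 10⁻³⁴ / 7.417 × 10⁻²⁶ = 8.93 × 10⁻⁹ m = 8930 pm.

λ = 8930 pm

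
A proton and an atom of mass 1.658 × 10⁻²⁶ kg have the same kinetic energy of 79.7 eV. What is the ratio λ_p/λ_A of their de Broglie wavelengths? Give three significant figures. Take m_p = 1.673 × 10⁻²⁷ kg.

At fixed KE, p = √(2mKE) so λ = h/p ∝ 1/√m.
λ_p/λ_A = √(m_A/m_p) = √(1.658 × 10⁻²⁶/1.673 × 10⁻²⁷) = √(9.910) = 3.15.

λ_p/λ_A = 3.15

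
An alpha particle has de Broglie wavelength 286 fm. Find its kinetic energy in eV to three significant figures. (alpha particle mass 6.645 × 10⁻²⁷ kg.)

KE = 2520 eV

p = h/λ = 6.626 × 10⁻³⁴ / 2.860 × 10⁻¹³ = 2.317 × 10⁻²¹ kg·m/s.
KE = p²/(2m) = (2.317 × 10⁻²¹)² / (2 × 6.645 × 10⁻²⁷) = 4.039 × 10⁻¹⁶ J = 2520 eV.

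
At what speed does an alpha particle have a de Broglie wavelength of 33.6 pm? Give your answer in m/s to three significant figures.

p = h/λ = 6.626 × 10⁻³⁴ / 3.360 × 10⁻¹¹ = 1.972 × 10⁻²³ kg·m/s.
v = p/m = 1.972 × 10⁻²³ / 6.645 × 10⁻²⁷ = 2.97 × 10³ m/s = 2970 m/s.

v = 2970 m/s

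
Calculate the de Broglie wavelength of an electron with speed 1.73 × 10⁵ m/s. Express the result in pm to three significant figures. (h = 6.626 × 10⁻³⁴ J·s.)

λ = 4200 pm

p = mv = 9.109 × 10⁻³¹ × 1.73 × 10⁵ = 1.576 × 10⁻²⁵ kg·m/s.
λ = h/p = 6.626 × 10⁻³⁴ / 1.576 × 10⁻²⁵ = 4.20 × 10⁻⁹ m = 4200 pm.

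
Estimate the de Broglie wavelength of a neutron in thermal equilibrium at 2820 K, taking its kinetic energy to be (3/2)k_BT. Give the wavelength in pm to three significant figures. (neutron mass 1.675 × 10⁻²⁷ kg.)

λ = 47.4 pm

KE = (3/2)k_BT = 1.5 × 1.381 × 10⁻²³ × 2820 = 5.842 × 10⁻²⁰ J.
p = √(2mKE) = √(2 × 1.675 × 10⁻²⁷ × 5.842 × 10⁻²⁰) = 1.399 × 10⁻²³ kg·m/s.
λ = h/p = 4.74 × 10⁻¹¹ m = 47.4 pm.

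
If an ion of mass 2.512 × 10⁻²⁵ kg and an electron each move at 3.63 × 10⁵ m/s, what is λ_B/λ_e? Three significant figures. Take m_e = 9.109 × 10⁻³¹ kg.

At fixed v, p = mv so λ = h/(mv) ∝ 1/m.
λ_B/λ_e = m_e/m_B = 9.109 × 10⁻³¹/2.512 × 10⁻²⁵ = 3.63 × 10⁻⁶.

λ_B/λ_e = 3.63 × 10⁻⁶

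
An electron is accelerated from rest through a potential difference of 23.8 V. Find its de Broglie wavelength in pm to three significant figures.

KE = eV = 1.602 × 10⁻¹⁹ × 23.80 = 3.813 × 10⁻¹⁸ J.
p = √(2mKE) = √(2 × 9.109 × 10⁻³¹ × 3.813 × 10⁻¹⁸) = 2.636 × 10⁻²⁴ kg·m/s.
λ = h/p = 6.626 × 10⁻³⁴ / 2.636 × 10⁻²⁴ = 2.51 × 10⁻¹⁰ m = 251 pm.

λ = 251 pm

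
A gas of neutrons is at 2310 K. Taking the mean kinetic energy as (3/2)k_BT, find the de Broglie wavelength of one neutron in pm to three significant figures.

λ = 52.3 pm

KE = (3/2)k_BT = 1.5 × 1.381 × 10⁻²³ × 2310 = 4.785 × 10⁻²⁰ J.
p = √(2mKE) = √(2 × 1.675 × 10⁻²⁷ × 4.785 × 10⁻²⁰) = 1.266 × 10⁻²³ kg·m/s.
λ = h/p = 5.23 × 10⁻¹¹ m = 52.3 pm.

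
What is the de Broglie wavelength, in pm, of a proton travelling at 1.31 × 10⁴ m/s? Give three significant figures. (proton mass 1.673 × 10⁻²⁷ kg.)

p = mv = 1.673 × 10⁻²⁷ × 1.31 × 10⁴ = 2.192 × 10⁻²³ kg·m/s.
λ = h/p = 6.626 × 10⁻³⁴ / 2.192 × 10⁻²³ = 3.02 × 10⁻¹¹ m = 30.2 pm.

λ = 30.2 pm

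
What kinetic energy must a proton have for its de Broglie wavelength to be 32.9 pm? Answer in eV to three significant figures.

p = h/λ = 6.626 × 10⁻³⁴ / 3.290 × 10⁻¹¹ = 2.014 × 10⁻²³ kg·m/s.
KE = p²/(2m) = (2.014 × 10⁻²³)² / (2 × 1.673 × 10⁻²⁷) = 1.212 × 10⁻¹⁹ J = 0.757 eV.

KE = 0.757 eV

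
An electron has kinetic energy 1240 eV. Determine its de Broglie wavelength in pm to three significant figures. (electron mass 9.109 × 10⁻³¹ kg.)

KE = 1240 eV = 1.986 × 10⁻¹⁶ J.
p = √(2mKE) = √(2 × 9.109 × 10⁻³¹ × 1.986 × 10⁻¹⁶) = 1.902 × 10⁻²³ kg·m/s.
λ = h/p = 6.626 × 10⁻³⁴ / 1.902 × 10⁻²³ = 3.48 × 10⁻¹¹ m = 34.8 pm.

λ = 34.8 pm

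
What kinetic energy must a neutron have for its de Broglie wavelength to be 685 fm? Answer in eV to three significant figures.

p = h/λ = 6.626 × 10⁻³⁴ / 6.850 × 10⁻¹³ = 9.673 × 10⁻²² kg·m/s.
KE = p²/(2m) = (9.673 × 10⁻²²)² / (2 × 1.675 × 10⁻²⁷) = 2.793 × 10⁻¹⁶ J = 1740 eV.

KE = 1740 eV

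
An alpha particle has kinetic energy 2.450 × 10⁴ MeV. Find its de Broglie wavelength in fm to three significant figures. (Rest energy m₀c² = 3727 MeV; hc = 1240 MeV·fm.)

λ = 0.0443 fm

Total energy E = KE + m₀c² = 2.450 × 10⁴ + 3727 = 28227 MeV.
(pc)² = E² − (m₀c²)² = (28227)² − (3727)² = 7.829 × 10⁸ MeV², so pc = 2.798 × 10⁴ MeV.
λ = hc/(pc) = 1240 MeV·fm / 2.798 × 10⁴ MeV = 0.0443 fm.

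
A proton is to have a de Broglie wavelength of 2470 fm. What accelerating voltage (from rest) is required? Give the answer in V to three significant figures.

p = h/λ = 6.626 × 10⁻³⁴ / 2.470 × 10⁻¹² = 2.683 × 10⁻²² kg·m/s.
KE = p²/(2m) = 2.151 × 10⁻¹⁷ J.
V = KE/e = 2.151 × 10⁻¹⁷ / (1.602 × 10⁻¹⁹) = 134 V.

V = 134 V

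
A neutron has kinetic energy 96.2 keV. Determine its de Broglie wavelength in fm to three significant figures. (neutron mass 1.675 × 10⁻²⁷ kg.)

λ = 92.2 fm

KE = 96.2 keV = 1.541 × 10⁻¹⁴ J.
p = √(2mKE) = √(2 × 1.675 × 10⁻²⁷ × 1.541 × 10⁻¹⁴) = 7.185 × 10⁻²¹ kg·m/s.
λ = h/p = 6.626 × 10⁻³⁴ / 7.185 × 10⁻²¹ = 9.22 × 10⁻¹⁴ m = 92.2 fm.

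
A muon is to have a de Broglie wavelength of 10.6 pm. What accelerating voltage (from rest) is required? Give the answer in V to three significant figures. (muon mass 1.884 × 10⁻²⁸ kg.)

V = 64.7 V

p = h/λ = 6.626 × 10⁻³⁴ / 1.060 × 10⁻¹¹ = 6.251 × 10⁻²³ kg·m/s.
KE = p²/(2m) = 1.037 × 10⁻¹⁷ J.
V = KE/e = 1.037 × 10⁻¹⁷ / (1.602 × 10⁻¹⁹) = 64.7 V.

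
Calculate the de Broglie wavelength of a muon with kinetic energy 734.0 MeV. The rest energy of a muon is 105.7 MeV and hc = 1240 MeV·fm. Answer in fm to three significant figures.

Total energy E = KE + m₀c² = 734.0 + 105.7 = 839.7 MeV.
(pc)² = E² − (m₀c²)² = (839.7)² − (105.7)² = 6.939 × 10⁵ MeV², so pc = 833.0 MeV.
λ = hc/(pc) = 1240 MeV·fm / 833.0 MeV = 1.49 fm.

λ = 1.49 fm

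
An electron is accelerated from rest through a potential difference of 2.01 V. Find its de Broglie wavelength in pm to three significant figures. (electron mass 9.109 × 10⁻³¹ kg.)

KE = eV = 1.602 × 10⁻¹⁹ × 2.010 = 3.220 × 10⁻¹⁹ J.
p = √(2mKE) = √(2 × 9.109 × 10⁻³¹ × 3.220 × 10⁻¹⁹) = 7.659 × 10⁻²⁵ kg·m/s.
λ = h/p = 6.626 × 10⁻³⁴ / 7.659 × 10⁻²⁵ = 8.65 × 10⁻¹⁰ m = 865 pm.

λ = 865 pm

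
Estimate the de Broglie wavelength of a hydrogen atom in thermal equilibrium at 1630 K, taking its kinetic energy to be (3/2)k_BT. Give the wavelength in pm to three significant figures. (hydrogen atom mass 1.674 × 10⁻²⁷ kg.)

λ = 62.3 pm

KE = (3/2)k_BT = 1.5 × 1.381 × 10⁻²³ × 1630 = 3.377 × 10⁻²⁰ J.
p = √(2mKE) = √(2 × 1.674 × 10⁻²⁷ × 3.377 × 10⁻²⁰) = 1.063 × 10⁻²³ kg·m/s.
λ = h/p = 6.23 × 10⁻¹¹ m = 62.3 pm.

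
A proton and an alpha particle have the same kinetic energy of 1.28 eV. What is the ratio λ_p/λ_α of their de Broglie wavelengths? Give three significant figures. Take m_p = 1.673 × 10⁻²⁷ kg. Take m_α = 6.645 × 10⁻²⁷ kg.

At fixed KE, p = √(2mKE) so λ = h/p ∝ 1/√m.
λ_p/λ_α = √(m_α/m_p) = √(6.645 × 10⁻²⁷/1.673 × 10⁻²⁷) = √(3.972) = 1.99.

λ_p/λ_α = 1.99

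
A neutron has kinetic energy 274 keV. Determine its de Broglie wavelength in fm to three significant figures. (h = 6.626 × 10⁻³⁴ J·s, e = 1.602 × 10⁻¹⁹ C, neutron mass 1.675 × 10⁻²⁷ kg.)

KE = 274 keV = 4.389 × 10⁻¹⁴ J.
p = √(2mKE) = √(2 × 1.675 × 10⁻²⁷ × 4.389 × 10⁻¹⁴) = 1.213 × 10⁻²⁰ kg·m/s.
λ = h/p = 6.626 × 10⁻³⁴ / 1.213 × 10⁻²⁰ = 5.46 × 10⁻¹⁴ m = 54.6 fm.

λ = 54.6 fm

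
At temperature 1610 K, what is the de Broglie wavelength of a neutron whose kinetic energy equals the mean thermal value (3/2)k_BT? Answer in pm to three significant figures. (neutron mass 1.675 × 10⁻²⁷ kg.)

λ = 62.7 pm

KE = (3/2)k_BT = 1.5 × 1.381 × 10⁻²³ × 1610 = 3.335 × 10⁻²⁰ J.
p = √(2mKE) = √(2 × 1.675 × 10⁻²⁷ × 3.335 × 10⁻²⁰) = 1.057 × 10⁻²³ kg·m/s.
λ = h/p = 6.27 × 10⁻¹¹ m = 62.7 pm.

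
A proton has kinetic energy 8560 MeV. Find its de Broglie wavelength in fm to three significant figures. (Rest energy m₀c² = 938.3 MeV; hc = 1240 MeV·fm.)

Total energy E = KE + m₀c² = 8560 + 938.3 = 9498.3 MeV.
(pc)² = E² − (m₀c²)² = (9498.3)² − (938.3)² = 8.934 × 10⁷ MeV², so pc = 9452 MeV.
λ = hc/(pc) = 1240 MeV·fm / 9452 MeV = 0.131 fm.

λ = 0.131 fm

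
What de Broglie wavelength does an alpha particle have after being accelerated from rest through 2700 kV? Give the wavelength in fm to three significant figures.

λ = 6.18 fm

KE = 2eV = 2 × 1.602 × 10⁻¹⁹ × 2.700 × 10⁶ = 8.651 × 10⁻¹³ J.
p = √(2mKE) = √(2 × 6.645 × 10⁻²⁷ × 8.651 × 10⁻¹³) = 1.072 × 10⁻¹⁹ kg·m/s.
λ = h/p = 6.626 × 10⁻³⁴ / 1.072 × 10⁻¹⁹ = 6.18 × 10⁻¹⁵ m = 6.18 fm.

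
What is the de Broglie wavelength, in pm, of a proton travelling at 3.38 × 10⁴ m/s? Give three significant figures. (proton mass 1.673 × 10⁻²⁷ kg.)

λ = 11.7 pm

p = mv = 1.673 × 10⁻²⁷ × 3.38 × 10⁴ = 5.655 × 10⁻²³ kg·m/s.
λ = h/p = 6.626 × 10⁻³⁴ / 5.655 × 10⁻²³ = 1.17 × 10⁻¹¹ m = 11.7 pm.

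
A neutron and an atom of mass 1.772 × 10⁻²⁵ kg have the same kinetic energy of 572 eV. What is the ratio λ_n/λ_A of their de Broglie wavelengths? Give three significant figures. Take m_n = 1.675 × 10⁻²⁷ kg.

At fixed KE, p = √(2mKE) so λ = h/p ∝ 1/√m.
λ_n/λ_A = √(m_A/m_n) = √(1.772 × 10⁻²⁵/1.675 × 10⁻²⁷) = √(105.8) = 10.3.

λ_n/λ_A = 10.3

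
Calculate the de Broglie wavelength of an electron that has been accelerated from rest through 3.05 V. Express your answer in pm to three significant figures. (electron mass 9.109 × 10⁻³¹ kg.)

KE = eV = 1.602 × 10⁻¹⁹ × 3.050 = 4.886 × 10⁻¹⁹ J.
p = √(2mKE) = √(2 × 9.109 × 10⁻³¹ × 4.886 × 10⁻¹⁹) = 9.435 × 10⁻²⁵ kg·m/s.
λ = h/p = 6.626 × 10⁻³⁴ / 9.435 × 10⁻²⁵ = 7.02 × 10⁻¹⁰ m = 702 pm.

λ = 702 pm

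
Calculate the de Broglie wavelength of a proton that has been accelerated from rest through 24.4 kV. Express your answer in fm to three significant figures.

λ = 183 fm

KE = eV = 1.602 × 10⁻¹⁹ × 2.440 × 10⁴ = 3.909 × 10⁻¹⁵ J.
p = √(2mKE) = √(2 × 1.673 × 10⁻²⁷ × 3.909 × 10⁻¹⁵) = 3.617 × 10⁻²¹ kg·m/s.
λ = h/p = 6.626 × 10⁻³⁴ / 3.617 × 10⁻²¹ = 1.83 × 10⁻¹³ m = 183 fm.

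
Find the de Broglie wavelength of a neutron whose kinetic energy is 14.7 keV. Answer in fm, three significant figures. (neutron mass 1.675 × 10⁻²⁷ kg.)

KE = 14.7 keV = 2.355 × 10⁻¹⁵ J.
p = √(2mKE) = √(2 × 1.675 × 10⁻²⁷ × 2.355 × 10⁻¹⁵) = 2.809 × 10⁻²¹ kg·m/s.
λ = h/p = 6.626 × 10⁻³⁴ / 2.809 × 10⁻²¹ = 2.36 × 10⁻¹³ m = 236 fm.

λ = 236 fm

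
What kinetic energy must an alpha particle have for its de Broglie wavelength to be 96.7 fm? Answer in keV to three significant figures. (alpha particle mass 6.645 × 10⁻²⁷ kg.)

p = h/λ = 6.626 × 10⁻³⁴ / 9.670 × 10⁻¹⁴ = 6.852 × 10⁻²¹ kg·m/s.
KE = p²/(2m) = (6.852 × 10⁻²¹)² / (2 × 6.645 × 10⁻²⁷) = 3.533 × 10⁻¹⁵ J = 22.1 keV.

KE = 22.1 keV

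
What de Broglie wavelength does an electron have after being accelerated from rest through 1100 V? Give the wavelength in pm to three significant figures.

KE = eV = 1.602 × 10⁻¹⁹ × 1100 = 1.762 × 10⁻¹⁶ J.
p = √(2mKE) = √(2 × 9.109 × 10⁻³¹ × 1.762 × 10⁻¹⁶) = 1.792 × 10⁻²³ kg·m/s.
λ = h/p = 6.626 × 10⁻³⁴ / 1.792 × 10⁻²³ = 3.70 × 10⁻¹¹ m = 37.0 pm.

λ = 37.0 pm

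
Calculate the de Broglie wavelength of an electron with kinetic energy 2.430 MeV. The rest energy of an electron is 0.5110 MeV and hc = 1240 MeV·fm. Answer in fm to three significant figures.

λ = 428 fm

Total energy E = KE + m₀c² = 2.430 + 0.5110 = 2.9410 MeV.
(pc)² = E² − (m₀c²)² = (2.9410)² − (0.5110)² = 8.388 MeV², so pc = 2.896 MeV.
λ = hc/(pc) = 1240 MeV·fm / 2.896 MeV = 428 fm.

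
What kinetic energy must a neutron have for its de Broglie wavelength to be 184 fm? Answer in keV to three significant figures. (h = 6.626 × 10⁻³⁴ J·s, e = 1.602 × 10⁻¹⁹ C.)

KE = 24.2 keV

p = h/λ = 6.626 × 10⁻³⁴ / 1.840 × 10⁻¹³ = 3.601 × 10⁻²¹ kg·m/s.
KE = p²/(2m) = (3.601 × 10⁻²¹)² / (2 × 1.675 × 10⁻²⁷) = 3.871 × 10⁻¹⁵ J = 24.2 keV.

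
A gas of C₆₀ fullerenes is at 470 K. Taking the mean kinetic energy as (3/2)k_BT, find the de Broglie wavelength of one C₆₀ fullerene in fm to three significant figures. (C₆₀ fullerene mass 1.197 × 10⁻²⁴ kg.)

KE = (3/2)k_BT = 1.5 × 1.381 × 10⁻²³ × 470 = 9.736 × 10⁻²¹ J.
p = √(2mKE) = √(2 × 1.197 × 10⁻²⁴ × 9.736 × 10⁻²¹) = 1.527 × 10⁻²² kg·m/s.
λ = h/p = 4.34 × 10⁻¹² m = 4340 fm.

λ = 4340 fm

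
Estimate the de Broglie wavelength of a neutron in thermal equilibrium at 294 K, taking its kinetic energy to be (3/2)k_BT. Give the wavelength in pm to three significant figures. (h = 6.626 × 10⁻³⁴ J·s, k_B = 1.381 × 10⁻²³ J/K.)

KE = (3/2)k_BT = 1.5 × 1.381 × 10⁻²³ × 294 = 6.090 × 10⁻²¹ J.
p = √(2mKE) = √(2 × 1.675 × 10⁻²⁷ × 6.090 × 10⁻²¹) = 4.517 × 10⁻²⁴ kg·m/s.
λ = h/p = 1.47 × 10⁻¹⁰ m = 147 pm.

λ = 147 pm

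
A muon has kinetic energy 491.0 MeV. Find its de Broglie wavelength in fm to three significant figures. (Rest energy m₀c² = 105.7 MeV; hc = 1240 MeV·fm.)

Total energy E = KE + m₀c² = 491.0 + 105.7 = 596.7 MeV.
(pc)² = E² − (m₀c²)² = (596.7)² − (105.7)² = 3.449 × 10⁵ MeV², so pc = 587.3 MeV.
λ = hc/(pc) = 1240 MeV·fm / 587.3 MeV = 2.11 fm.

λ = 2.11 fm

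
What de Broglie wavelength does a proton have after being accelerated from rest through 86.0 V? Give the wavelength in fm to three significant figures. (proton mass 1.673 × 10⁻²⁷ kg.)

λ = 3090 fm

KE = eV = 1.602 × 10⁻¹⁹ × 86.00 = 1.378 × 10⁻¹⁷ J.
p = √(2mKE) = √(2 × 1.673 × 10⁻²⁷ × 1.378 × 10⁻¹⁷) = 2.147 × 10⁻²² kg·m/s.
λ = h/p = 6.626 × 10⁻³⁴ / 2.147 × 10⁻²² = 3.09 × 10⁻¹² m = 3090 fm.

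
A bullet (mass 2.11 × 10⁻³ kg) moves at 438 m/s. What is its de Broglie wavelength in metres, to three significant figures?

λ = 7.17 × 10⁻³⁴ m

p = mv = 2.11 × 10⁻³ × 438 = 9.242 × 10⁻¹ kg·m/s.
λ = h/p = 6.626 × 10⁻³⁴ / 9.242 × 10⁻¹ = 7.17 × 10⁻³⁴ m.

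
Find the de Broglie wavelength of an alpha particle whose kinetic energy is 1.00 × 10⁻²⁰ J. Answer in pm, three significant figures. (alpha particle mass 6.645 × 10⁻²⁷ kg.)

λ = 57.5 pm

p = √(2mKE) = √(2 × 6.645 × 10⁻²⁷ × 1.000 × 10⁻²⁰) = 1.153 × 10⁻²³ kg·m/s.
λ = h/p = 6.626 × 10⁻³⁴ / 1.153 × 10⁻²³ = 5.75 × 10⁻¹¹ m = 57.5 pm.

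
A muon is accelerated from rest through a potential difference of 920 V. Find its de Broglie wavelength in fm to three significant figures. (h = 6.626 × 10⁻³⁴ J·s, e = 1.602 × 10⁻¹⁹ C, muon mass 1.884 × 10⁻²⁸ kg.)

λ = 2810 fm

KE = eV = 1.602 × 10⁻¹⁹ × 920.0 = 1.474 × 10⁻¹⁶ J.
p = √(2mKE) = √(2 × 1.884 × 10⁻²⁸ × 1.474 × 10⁻¹⁶) = 2.357 × 10⁻²² kg·m/s.
λ = h/p = 6.626 × 10⁻³⁴ / 2.357 × 10⁻²² = 2.81 × 10⁻¹² m = 2810 fm.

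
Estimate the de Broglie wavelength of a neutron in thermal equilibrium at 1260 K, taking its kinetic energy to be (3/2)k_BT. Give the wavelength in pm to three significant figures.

KE = (3/2)k_BT = 1.5 × 1.381 × 10⁻²³ × 1260 = 2.610 × 10⁻²⁰ J.
p = √(2mKE) = √(2 × 1.675 × 10⁻²⁷ × 2.610 × 10⁻²⁰) = 9.351 × 10⁻²⁴ kg·m/s.
λ = h/p = 7.09 × 10⁻¹¹ m = 70.9 pm.

λ = 70.9 pm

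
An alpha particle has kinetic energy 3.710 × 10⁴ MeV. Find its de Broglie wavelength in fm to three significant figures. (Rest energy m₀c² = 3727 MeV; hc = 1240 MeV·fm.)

λ = 0.0305 fm

Total energy E = KE + m₀c² = 3.710 × 10⁴ + 3727 = 40827 MeV.
(pc)² = E² − (m₀c²)² = (40827)² − (3727)² = 1.653 × 10⁹ MeV², so pc = 4.066 × 10⁴ MeV.
λ = hc/(pc) = 1240 MeV·fm / 4.066 × 10⁴ MeV = 0.0305 fm.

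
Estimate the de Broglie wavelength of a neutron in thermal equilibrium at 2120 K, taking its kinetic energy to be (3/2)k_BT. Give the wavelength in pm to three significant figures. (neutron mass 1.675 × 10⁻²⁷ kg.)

λ = 54.6 pm

KE = (3/2)k_BT = 1.5 × 1.381 × 10⁻²³ × 2120 = 4.392 × 10⁻²⁰ J.
p = √(2mKE) = √(2 × 1.675 × 10⁻²⁷ × 4.392 × 10⁻²⁰) = 1.213 × 10⁻²³ kg·m/s.
λ = h/p = 5.46 × 10⁻¹¹ m = 54.6 pm.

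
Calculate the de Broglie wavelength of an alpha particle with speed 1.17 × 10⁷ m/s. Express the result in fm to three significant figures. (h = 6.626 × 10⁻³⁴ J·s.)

λ = 8.52 fm

p = mv = 6.645 × 10⁻²⁷ × 1.17 × 10⁷ = 7.775 × 10⁻²⁰ kg·m/s.
λ = h/p = 6.626 × 10⁻³⁴ / 7.775 × 10⁻²⁰ = 8.52 × 10⁻¹⁵ m = 8.52 fm.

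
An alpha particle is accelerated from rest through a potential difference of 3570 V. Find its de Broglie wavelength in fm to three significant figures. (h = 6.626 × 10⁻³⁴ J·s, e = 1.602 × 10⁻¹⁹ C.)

λ = 170 fm

KE = 2eV = 2 × 1.602 × 10⁻¹⁹ × 3570 = 1.144 × 10⁻¹⁵ J.
p = √(2mKE) = √(2 × 6.645 × 10⁻²⁷ × 1.144 × 10⁻¹⁵) = 3.899 × 10⁻²¹ kg·m/s.
λ = h/p = 6.626 × 10⁻³⁴ / 3.899 × 10⁻²¹ = 1.70 × 10⁻¹³ m = 170 fm.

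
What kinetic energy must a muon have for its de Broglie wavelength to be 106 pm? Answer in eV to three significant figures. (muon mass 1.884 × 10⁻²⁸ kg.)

KE = 0.647 eV

p = h/λ = 6.626 × 10⁻³⁴ / 1.060 × 10⁻¹⁰ = 6.251 × 10⁻²⁴ kg·m/s.
KE = p²/(2m) = (6.251 × 10⁻²⁴)² / (2 × 1.884 × 10⁻²⁸) = 1.037 × 10⁻¹⁹ J = 0.647 eV.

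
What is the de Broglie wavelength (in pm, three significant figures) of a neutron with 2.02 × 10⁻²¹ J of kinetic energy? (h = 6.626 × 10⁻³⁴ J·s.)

λ = 255 pm

p = √(2mKE) = √(2 × 1.675 × 10⁻²⁷ × 2.020 × 10⁻²¹) = 2.601 × 10⁻²⁴ kg·m/s.
λ = h/p = 6.626 × 10⁻³⁴ / 2.601 × 10⁻²⁴ = 2.55 × 10⁻¹⁰ m = 255 pm.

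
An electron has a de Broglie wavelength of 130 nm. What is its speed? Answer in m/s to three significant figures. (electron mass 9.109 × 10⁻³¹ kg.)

v = 5600 m/s

p = h/λ = 6.626 × 10⁻³⁴ / 1.300 × 10⁻⁷ = 5.097 × 10⁻²⁷ kg·m/s.
v = p/m = 5.097 × 10⁻²⁷ / 9.109 × 10⁻³¹ = 5.60 × 10³ m/s = 5600 m/s.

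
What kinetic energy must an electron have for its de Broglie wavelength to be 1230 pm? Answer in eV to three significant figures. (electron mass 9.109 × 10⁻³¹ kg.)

KE = 0.994 eV

p = h/λ = 6.626 × 10⁻³⁴ / 1.230 × 10⁻⁹ = 5.387 × 10⁻²⁵ kg·m/s.
KE = p²/(2m) = (5.387 × 10⁻²⁵)² / (2 × 9.109 × 10⁻³¹) = 1.593 × 10⁻¹⁹ J = 0.994 eV.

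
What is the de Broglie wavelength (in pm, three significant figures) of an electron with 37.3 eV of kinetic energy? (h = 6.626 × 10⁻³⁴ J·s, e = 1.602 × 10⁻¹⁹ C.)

KE = 37.3 eV = 5.975 × 10⁻¹⁸ J.
p = √(2mKE) = √(2 × 9.109 × 10⁻³¹ × 5.975 × 10⁻¹⁸) = 3.299 × 10⁻²⁴ kg·m/s.
λ = h/p = 6.626 × 10⁻³⁴ / 3.299 × 10⁻²⁴ = 2.01 × 10⁻¹⁰ m = 201 pm.

λ = 201 pm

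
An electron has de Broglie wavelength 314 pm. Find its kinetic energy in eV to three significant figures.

p = h/λ = 6.626 × 10⁻³⁴ / 3.140 × 10⁻¹⁰ = 2.110 × 10⁻²⁴ kg·m/s.
KE = p²/(2m) = (2.110 × 10⁻²⁴)² / (2 × 9.109 × 10⁻³¹) = 2.444 × 10⁻¹⁸ J = 15.3 eV.

KE = 15.3 eV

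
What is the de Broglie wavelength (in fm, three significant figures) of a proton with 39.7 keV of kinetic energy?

KE = 39.7 keV = 6.360 × 10⁻¹⁵ J.
p = √(2mKE) = √(2 × 1.673 × 10⁻²⁷ × 6.360 × 10⁻¹⁵) = 4.613 × 10⁻²¹ kg·m/s.
λ = h/p = 6.626 × 10⁻³⁴ / 4.613 × 10⁻²¹ = 1.44 × 10⁻¹³ m = 144 fm.

λ = 144 fm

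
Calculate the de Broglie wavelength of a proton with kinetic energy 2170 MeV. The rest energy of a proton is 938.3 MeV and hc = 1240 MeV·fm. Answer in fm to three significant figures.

λ = 0.418 fm

Total energy E = KE + m₀c² = 2170 + 938.3 = 3108.3 MeV.
(pc)² = E² − (m₀c²)² = (3108.3)² − (938.3)² = 8.781 × 10⁶ MeV², so pc = 2963 MeV.
λ = hc/(pc) = 1240 MeV·fm / 2963 MeV = 0.418 fm.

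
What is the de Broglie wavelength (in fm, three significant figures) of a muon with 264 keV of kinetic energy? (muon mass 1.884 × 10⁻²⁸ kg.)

λ = 166 fm

KE = 264 keV = 4.229 × 10⁻¹⁴ J.
p = √(2mKE) = √(2 × 1.884 × 10⁻²⁸ × 4.229 × 10⁻¹⁴) = 3.992 × 10⁻²¹ kg·m/s.
λ = h/p = 6.626 × 10⁻³⁴ / 3.992 × 10⁻²¹ = 1.66 × 10⁻¹³ m = 166 fm.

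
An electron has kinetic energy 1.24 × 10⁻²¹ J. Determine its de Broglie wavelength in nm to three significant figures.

p = √(2mKE) = √(2 × 9.109 × 10⁻³¹ × 1.240 × 10⁻²¹) = 4.753 × 10⁻²⁶ kg·m/s.
λ = h/p = 6.626 × 10⁻³⁴ / 4.753 × 10⁻²⁶ = 1.39 × 10⁻⁸ m = 13.9 nm.

λ = 13.9 nm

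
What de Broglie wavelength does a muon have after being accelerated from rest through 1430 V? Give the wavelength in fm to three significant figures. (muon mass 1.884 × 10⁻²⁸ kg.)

λ = 2260 fm

KE = eV = 1.602 × 10⁻¹⁹ × 1430 = 2.291 × 10⁻¹⁶ J.
p = √(2mKE) = √(2 × 1.884 × 10⁻²⁸ × 2.291 × 10⁻¹⁶) = 2.938 × 10⁻²² kg·m/s.
λ = h/p = 6.626 × 10⁻³⁴ / 2.938 × 10⁻²² = 2.26 × 10⁻¹² m = 2260 fm.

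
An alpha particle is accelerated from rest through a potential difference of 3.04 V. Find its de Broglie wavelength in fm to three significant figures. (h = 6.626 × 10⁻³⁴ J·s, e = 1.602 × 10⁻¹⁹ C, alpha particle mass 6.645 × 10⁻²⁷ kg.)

KE = 2eV = 2 × 1.602 × 10⁻¹⁹ × 3.040 = 9.740 × 10⁻¹⁹ J.
p = √(2mKE) = √(2 × 6.645 × 10⁻²⁷ × 9.740 × 10⁻¹⁹) = 1.138 × 10⁻²² kg·m/s.
λ = h/p = 6.626 × 10⁻³⁴ / 1.138 × 10⁻²² = 5.82 × 10⁻¹² m = 5820 fm.

λ = 5820 fm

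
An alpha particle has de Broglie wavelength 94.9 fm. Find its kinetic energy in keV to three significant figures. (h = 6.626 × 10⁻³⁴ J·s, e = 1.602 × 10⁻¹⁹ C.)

p = h/λ = 6.626 × 10⁻³⁴ / 9.490 × 10⁻¹⁴ = 6.982 × 10⁻²¹ kg·m/s.
KE = p²/(2m) = (6.982 × 10⁻²¹)² / (2 × 6.645 × 10⁻²⁷) = 3.668 × 10⁻¹⁵ J = 22.9 keV.

KE = 22.9 keV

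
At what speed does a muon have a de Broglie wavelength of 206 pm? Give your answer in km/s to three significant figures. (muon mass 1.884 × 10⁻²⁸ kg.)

v = 17.1 km/s

p = h/λ = 6.626 × 10⁻³⁴ / 2.060 × 10⁻¹⁰ = 3.217 × 10⁻²⁴ kg·m/s.
v = p/m = 3.217 × 10⁻²⁴ / 1.884 × 10⁻²⁸ = 1.71 × 10⁴ m/s = 17.1 km/s.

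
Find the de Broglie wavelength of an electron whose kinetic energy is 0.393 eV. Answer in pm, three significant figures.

KE = 0.393 eV = 6.296 × 10⁻²⁰ J.
p = √(2mKE) = √(2 × 9.109 × 10⁻³¹ × 6.296 × 10⁻²⁰) = 3.387 × 10⁻²⁵ kg·m/s.
λ = h/p = 6.626 × 10⁻³⁴ / 3.387 × 10⁻²⁵ = 1.96 × 10⁻⁹ m = 1960 pm.

λ = 1960 pm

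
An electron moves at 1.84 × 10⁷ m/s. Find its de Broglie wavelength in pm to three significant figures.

λ = 39.5 pm

p = mv = 9.109 × 10⁻³¹ × 1.84 × 10⁷ = 1.676 × 10⁻²³ kg·m/s.
λ = h/p = 6.626 × 10⁻³⁴ / 1.676 × 10⁻²³ = 3.95 × 10⁻¹¹ m = 39.5 pm.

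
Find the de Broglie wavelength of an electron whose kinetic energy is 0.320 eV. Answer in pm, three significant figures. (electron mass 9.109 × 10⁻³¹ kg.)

KE = 0.320 eV = 5.126 × 10⁻²⁰ J.
p = √(2mKE) = √(2 × 9.109 × 10⁻³¹ × 5.126 × 10⁻²⁰) = 3.056 × 10⁻²⁵ kg·m/s.
λ = h/p = 6.626 × 10⁻³⁴ / 3.056 × 10⁻²⁵ = 2.17 × 10⁻⁹ m = 2170 pm.

λ = 2170 pm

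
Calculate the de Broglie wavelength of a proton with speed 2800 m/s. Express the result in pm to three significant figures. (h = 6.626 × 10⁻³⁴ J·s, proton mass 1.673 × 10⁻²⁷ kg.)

λ = 141 pm

p = mv = 1.673 × 10⁻²⁷ × 2800 = 4.684 × 10⁻²⁴ kg·m/s.
λ = h/p = 6.626 × 10⁻³⁴ / 4.684 × 10⁻²⁴ = 1.41 × 10⁻¹⁰ m = 141 pm.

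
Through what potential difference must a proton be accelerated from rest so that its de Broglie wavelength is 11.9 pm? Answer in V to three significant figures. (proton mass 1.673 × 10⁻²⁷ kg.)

V = 5.78 V

p = h/λ = 6.626 × 10⁻³⁴ / 1.190 × 10⁻¹¹ = 5.568 × 10⁻²³ kg·m/s.
KE = p²/(2m) = 9.266 × 10⁻¹⁹ J.
V = KE/e = 9.266 × 10⁻¹⁹ / (1.602 × 10⁻¹⁹) = 5.78 V.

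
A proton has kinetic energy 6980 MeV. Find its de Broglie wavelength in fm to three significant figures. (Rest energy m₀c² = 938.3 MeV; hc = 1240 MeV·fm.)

λ = 0.158 fm

Total energy E = KE + m₀c² = 6980 + 938.3 = 7918.3 MeV.
(pc)² = E² − (m₀c²)² = (7918.3)² − (938.3)² = 6.182 × 10⁷ MeV², so pc = 7863 MeV.
λ = hc/(pc) = 1240 MeV·fm / 7863 MeV = 0.158 fm.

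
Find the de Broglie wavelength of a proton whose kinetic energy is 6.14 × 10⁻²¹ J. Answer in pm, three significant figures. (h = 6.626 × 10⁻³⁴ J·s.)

p = √(2mKE) = √(2 × 1.673 × 10⁻²⁷ × 6.140 × 10⁻²¹) = 4.533 × 10⁻²⁴ kg·m/s.
λ = h/p = 6.626 × 10⁻³⁴ / 4.533 × 10⁻²⁴ = 1.46 × 10⁻¹⁰ m = 146 pm.

λ = 146 pm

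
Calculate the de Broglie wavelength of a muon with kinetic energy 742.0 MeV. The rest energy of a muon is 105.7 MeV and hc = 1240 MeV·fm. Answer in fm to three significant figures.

Total energy E = KE + m₀c² = 742.0 + 105.7 = 847.7 MeV.
(pc)² = E² − (m₀c²)² = (847.7)² − (105.7)² = 7.074 × 10⁵ MeV², so pc = 841.1 MeV.
λ = hc/(pc) = 1240 MeV·fm / 841.1 MeV = 1.47 fm.

λ = 1.47 fm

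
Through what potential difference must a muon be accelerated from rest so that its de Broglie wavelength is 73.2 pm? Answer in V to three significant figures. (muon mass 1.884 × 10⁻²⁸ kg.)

p = h/λ = 6.626 × 10⁻³⁴ / 7.320 × 10⁻¹¹ = 9.052 × 10⁻²⁴ kg·m/s.
KE = p²/(2m) = 2.175 × 10⁻¹⁹ J.
V = KE/e = 2.175 × 10⁻¹⁹ / (1.602 × 10⁻¹⁹) = 1.36 V.

V = 1.36 V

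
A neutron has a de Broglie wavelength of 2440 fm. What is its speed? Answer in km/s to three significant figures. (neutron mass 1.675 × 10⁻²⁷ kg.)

p = h/λ = 6.626 × 10⁻³⁴ / 2.440 × 10⁻¹² = 2.716 × 10⁻²² kg·m/s.
v = p/m = 2.716 × 10⁻²² / 1.675 × 10⁻²⁷ = 1.62 × 10⁵ m/s = 162 km/s.

v = 162 km/s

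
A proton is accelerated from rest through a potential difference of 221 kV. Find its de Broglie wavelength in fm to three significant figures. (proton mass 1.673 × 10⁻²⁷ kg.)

λ = 60.9 fm

KE = eV = 1.602 × 10⁻¹⁹ × 2.210 × 10⁵ = 3.540 × 10⁻¹⁴ J.
p = √(2mKE) = √(2 × 1.673 × 10⁻²⁷ × 3.540 × 10⁻¹⁴) = 1.088 × 10⁻²⁰ kg·m/s.
λ = h/p = 6.626 × 10⁻³⁴ / 1.088 × 10⁻²⁰ = 6.09 × 10⁻¹⁴ m = 60.9 fm.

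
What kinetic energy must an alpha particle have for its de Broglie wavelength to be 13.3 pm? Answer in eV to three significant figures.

KE = 1.17 eV

p = h/λ = 6.626 × 10⁻³⁴ / 1.330 × 10⁻¹¹ = 4.982 × 10⁻²³ kg·m/s.
KE = p²/(2m) = (4.982 × 10⁻²³)² / (2 × 6.645 × 10⁻²⁷) = 1.868 × 10⁻¹⁹ J = 1.17 eV.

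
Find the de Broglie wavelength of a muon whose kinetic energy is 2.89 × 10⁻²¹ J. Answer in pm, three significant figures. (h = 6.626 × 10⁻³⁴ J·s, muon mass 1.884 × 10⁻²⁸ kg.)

p = √(2mKE) = √(2 × 1.884 × 10⁻²⁸ × 2.890 × 10⁻²¹) = 1.044 × 10⁻²⁴ kg·m/s.
λ = h/p = 6.626 × 10⁻³⁴ / 1.044 × 10⁻²⁴ = 6.35 × 10⁻¹⁰ m = 635 pm.

λ = 635 pm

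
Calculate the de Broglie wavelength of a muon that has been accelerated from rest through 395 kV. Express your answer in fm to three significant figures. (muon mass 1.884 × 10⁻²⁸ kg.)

λ = 136 fm

KE = eV = 1.602 × 10⁻¹⁹ × 3.950 × 10⁵ = 6.328 × 10⁻¹⁴ J.
p = √(2mKE) = √(2 × 1.884 × 10⁻²⁸ × 6.328 × 10⁻¹⁴) = 4.883 × 10⁻²¹ kg·m/s.
λ = h/p = 6.626 × 10⁻³⁴ / 4.883 × 10⁻²¹ = 1.36 × 10⁻¹³ m = 136 fm.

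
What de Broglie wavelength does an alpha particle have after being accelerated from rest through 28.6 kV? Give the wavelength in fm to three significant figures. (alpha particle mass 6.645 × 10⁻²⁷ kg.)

λ = 60.0 fm

KE = 2eV = 2 × 1.602 × 10⁻¹⁹ × 2.860 × 10⁴ = 9.163 × 10⁻¹⁵ J.
p = √(2mKE) = √(2 × 6.645 × 10⁻²⁷ × 9.163 × 10⁻¹⁵) = 1.104 × 10⁻²⁰ kg·m/s.
λ = h/p = 6.626 × 10⁻³⁴ / 1.104 × 10⁻²⁰ = 6.00 × 10⁻¹⁴ m = 60.0 fm.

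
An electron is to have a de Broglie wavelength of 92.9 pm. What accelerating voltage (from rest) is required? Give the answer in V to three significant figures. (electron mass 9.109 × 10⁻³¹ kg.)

V = 174 V

p = h/λ = 6.626 × 10⁻³⁴ / 9.290 × 10⁻¹¹ = 7.132 × 10⁻²⁴ kg·m/s.
KE = p²/(2m) = 2.792 × 10⁻¹⁷ J.
V = KE/e = 2.792 × 10⁻¹⁷ / (1.602 × 10⁻¹⁹) = 174 V.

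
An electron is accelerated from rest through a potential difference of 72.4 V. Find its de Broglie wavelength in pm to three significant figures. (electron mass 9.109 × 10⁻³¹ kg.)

λ = 144 pm

KE = eV = 1.602 × 10⁻¹⁹ × 72.40 = 1.160 × 10⁻¹⁷ J.
p = √(2mKE) = √(2 × 9.109 × 10⁻³¹ × 1.160 × 10⁻¹⁷) = 4.597 × 10⁻²⁴ kg·m/s.
λ = h/p = 6.626 × 10⁻³⁴ / 4.597 × 10⁻²⁴ = 1.44 × 10⁻¹⁰ m = 144 pm.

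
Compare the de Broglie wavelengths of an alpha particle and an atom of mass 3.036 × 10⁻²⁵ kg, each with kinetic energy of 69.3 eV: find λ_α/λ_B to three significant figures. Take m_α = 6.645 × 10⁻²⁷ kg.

λ_α/λ_B = 6.76

At fixed KE, p = √(2mKE) so λ = h/p ∝ 1/√m.
λ_α/λ_B = √(m_B/m_α) = √(3.036 × 10⁻²⁵/6.645 × 10⁻²⁷) = √(45.69) = 6.76.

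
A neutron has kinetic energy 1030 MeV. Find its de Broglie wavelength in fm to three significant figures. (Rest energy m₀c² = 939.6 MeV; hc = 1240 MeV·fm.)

Total energy E = KE + m₀c² = 1030 + 939.6 = 1969.6 MeV.
(pc)² = E² − (m₀c²)² = (1969.6)² − (939.6)² = 2.996 × 10⁶ MeV², so pc = 1731 MeV.
λ = hc/(pc) = 1240 MeV·fm / 1731 MeV = 0.716 fm.

λ = 0.716 fm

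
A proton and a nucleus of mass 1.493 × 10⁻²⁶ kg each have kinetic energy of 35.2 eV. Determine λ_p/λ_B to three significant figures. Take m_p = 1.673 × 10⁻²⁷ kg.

λ_p/λ_B = 2.99

At fixed KE, p = √(2mKE) so λ = h/p ∝ 1/√m.
λ_p/λ_B = √(m_B/m_p) = √(1.493 × 10⁻²⁶/1.673 × 10⁻²⁷) = √(8.924) = 2.99.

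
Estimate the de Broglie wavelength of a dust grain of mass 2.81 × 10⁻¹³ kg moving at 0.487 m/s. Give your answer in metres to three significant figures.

p = mv = 2.81 × 10⁻¹³ × 0.487 = 1.368 × 10⁻¹³ kg·m/s.
λ = h/p = 6.626 × 10⁻³⁴ / 1.368 × 10⁻¹³ = 4.84 × 10⁻²¹ m.

λ = 4.84 × 10⁻²¹ m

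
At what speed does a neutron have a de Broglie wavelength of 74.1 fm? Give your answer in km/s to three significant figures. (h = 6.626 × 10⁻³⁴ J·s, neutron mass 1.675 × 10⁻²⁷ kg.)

v = 5340 km/s

p = h/λ = 6.626 × 10⁻³⁴ / 7.410 × 10⁻¹⁴ = 8.942 × 10⁻²¹ kg·m/s.
v = p/m = 8.942 × 10⁻²¹ / 1.675 × 10⁻²⁷ = 5.34 × 10⁶ m/s = 5340 km/s.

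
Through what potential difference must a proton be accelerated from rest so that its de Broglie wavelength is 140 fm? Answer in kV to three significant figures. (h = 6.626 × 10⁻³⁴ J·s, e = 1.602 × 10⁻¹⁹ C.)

p = h/λ = 6.626 × 10⁻³⁴ / 1.400 × 10⁻¹³ = 4.733 × 10⁻²¹ kg·m/s.
KE = p²/(2m) = 6.695 × 10⁻¹⁵ J.
V = KE/e = 6.695 × 10⁻¹⁵ / (1.602 × 10⁻¹⁹) = 41.8 kV.

V = 41.8 kV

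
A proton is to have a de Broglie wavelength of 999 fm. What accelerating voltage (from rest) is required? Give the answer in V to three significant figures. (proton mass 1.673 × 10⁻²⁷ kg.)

p = h/λ = 6.626 × 10⁻³⁴ / 9.990 × 10⁻¹³ = 6.633 × 10⁻²² kg·m/s.
KE = p²/(2m) = 1.315 × 10⁻¹⁶ J.
V = KE/e = 1.315 × 10⁻¹⁶ / (1.602 × 10⁻¹⁹) = 821 V.

V = 821 V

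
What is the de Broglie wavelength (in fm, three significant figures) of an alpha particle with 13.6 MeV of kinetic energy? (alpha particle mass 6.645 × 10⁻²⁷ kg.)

KE = 13.6 MeV = 2.179 × 10⁻¹² J.
p = √(2mKE) = √(2 × 6.645 × 10⁻²⁷ × 2.179 × 10⁻¹²) = 1.702 × 10⁻¹⁹ kg·m/s.
λ = h/p = 6.626 × 10⁻³⁴ / 1.702 × 10⁻¹⁹ = 3.89 × 10⁻¹⁵ m = 3.89 fm.

λ = 3.89 fm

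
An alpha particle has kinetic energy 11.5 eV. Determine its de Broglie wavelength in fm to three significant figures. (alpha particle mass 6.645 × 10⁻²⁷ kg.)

λ = 4230 fm

KE = 11.5 eV = 1.842 × 10⁻¹⁸ J.
p = √(2mKE) = √(2 × 6.645 × 10⁻²⁷ × 1.842 × 10⁻¹⁸) = 1.565 × 10⁻²² kg·m/s.
λ = h/p = 6.626 × 10⁻³⁴ / 1.565 × 10⁻²² = 4.23 × 10⁻¹² m = 4230 fm.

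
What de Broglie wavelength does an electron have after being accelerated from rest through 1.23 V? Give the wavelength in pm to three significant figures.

λ = 1110 pm

KE = eV = 1.602 × 10⁻¹⁹ × 1.230 = 1.970 × 10⁻¹⁹ J.
p = √(2mKE) = √(2 × 9.109 × 10⁻³¹ × 1.970 × 10⁻¹⁹) = 5.991 × 10⁻²⁵ kg·m/s.
λ = h/p = 6.626 × 10⁻³⁴ / 5.991 × 10⁻²⁵ = 1.11 × 10⁻⁹ m = 1110 pm.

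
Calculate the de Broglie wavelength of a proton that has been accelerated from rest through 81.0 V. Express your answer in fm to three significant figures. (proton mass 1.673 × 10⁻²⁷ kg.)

λ = 3180 fm

KE = eV = 1.602 × 10⁻¹⁹ × 81.00 = 1.298 × 10⁻¹⁷ J.
p = √(2mKE) = √(2 × 1.673 × 10⁻²⁷ × 1.298 × 10⁻¹⁷) = 2.084 × 10⁻²² kg·m/s.
λ = h/p = 6.626 × 10⁻³⁴ / 2.084 × 10⁻²² = 3.18 × 10⁻¹² m = 3180 fm.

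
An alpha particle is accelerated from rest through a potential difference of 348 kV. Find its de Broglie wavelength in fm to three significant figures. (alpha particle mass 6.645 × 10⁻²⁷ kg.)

λ = 17.2 fm

KE = 2eV = 2 × 1.602 × 10⁻¹⁹ × 3.480 × 10⁵ = 1.115 × 10⁻¹³ J.
p = √(2mKE) = √(2 × 6.645 × 10⁻²⁷ × 1.115 × 10⁻¹³) = 3.849 × 10⁻²⁰ kg·m/s.
λ = h/p = 6.626 × 10⁻³⁴ / 3.849 × 10⁻²⁰ = 1.72 × 10⁻¹⁴ m = 17.2 fm.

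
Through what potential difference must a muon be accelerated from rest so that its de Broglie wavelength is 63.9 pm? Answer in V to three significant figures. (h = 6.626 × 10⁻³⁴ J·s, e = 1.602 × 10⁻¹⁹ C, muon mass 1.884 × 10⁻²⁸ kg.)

V = 1.78 V

p = h/λ = 6.626 × 10⁻³⁴ / 6.390 × 10⁻¹¹ = 1.037 × 10⁻²³ kg·m/s.
KE = p²/(2m) = 2.854 × 10⁻¹⁹ J.
V = KE/e = 2.854 × 10⁻¹⁹ / (1.602 × 10⁻¹⁹) = 1.78 V.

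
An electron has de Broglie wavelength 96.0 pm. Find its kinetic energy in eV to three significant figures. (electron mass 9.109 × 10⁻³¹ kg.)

p = h/λ = 6.626 × 10⁻³⁴ / 9.600 × 10⁻¹¹ = 6.902 × 10⁻²⁴ kg·m/s.
KE = p²/(2m) = (6.902 × 10⁻²⁴)² / (2 × 9.109 × 10⁻³¹) = 2.615 × 10⁻¹⁷ J = 163 eV.

KE = 163 eV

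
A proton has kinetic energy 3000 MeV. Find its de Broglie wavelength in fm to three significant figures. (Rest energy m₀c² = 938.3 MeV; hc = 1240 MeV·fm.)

Total energy E = KE + m₀c² = 3000 + 938.3 = 3938.3 MeV.
(pc)² = E² − (m₀c²)² = (3938.3)² − (938.3)² = 1.463 × 10⁷ MeV², so pc = 3825 MeV.
λ = hc/(pc) = 1240 MeV·fm / 3825 MeV = 0.324 fm.

λ = 0.324 fm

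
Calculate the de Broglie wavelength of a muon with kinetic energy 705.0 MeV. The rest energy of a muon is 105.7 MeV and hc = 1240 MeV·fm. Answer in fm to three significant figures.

Total energy E = KE + m₀c² = 705.0 + 105.7 = 810.7 MeV.
(pc)² = E² − (m₀c²)² = (810.7)² − (105.7)² = 6.461 × 10⁵ MeV², so pc = 803.8 MeV.
λ = hc/(pc) = 1240 MeV·fm / 803.8 MeV = 1.54 fm.

λ = 1.54 fm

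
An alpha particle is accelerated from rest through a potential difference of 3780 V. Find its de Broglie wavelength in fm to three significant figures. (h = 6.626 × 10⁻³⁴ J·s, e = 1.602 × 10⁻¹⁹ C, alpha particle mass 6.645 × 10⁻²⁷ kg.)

λ = 165 fm

KE = 2eV = 2 × 1.602 × 10⁻¹⁹ × 3780 = 1.211 × 10⁻¹⁵ J.
p = √(2mKE) = √(2 × 6.645 × 10⁻²⁷ × 1.211 × 10⁻¹⁵) = 4.012 × 10⁻²¹ kg·m/s.
λ = h/p = 6.626 × 10⁻³⁴ / 4.012 × 10⁻²¹ = 1.65 × 10⁻¹³ m = 165 fm.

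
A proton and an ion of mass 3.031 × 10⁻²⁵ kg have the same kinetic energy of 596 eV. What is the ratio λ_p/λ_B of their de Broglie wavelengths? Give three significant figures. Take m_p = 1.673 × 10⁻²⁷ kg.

At fixed KE, p = √(2mKE) so λ = h/p ∝ 1/√m.
λ_p/λ_B = √(m_B/m_p) = √(3.031 × 10⁻²⁵/1.673 × 10⁻²⁷) = √(181.2) = 13.5.

λ_p/λ_B = 13.5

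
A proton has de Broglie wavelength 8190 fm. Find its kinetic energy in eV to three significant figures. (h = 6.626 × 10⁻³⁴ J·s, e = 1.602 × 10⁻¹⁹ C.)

KE = 12.2 eV

p = h/λ = 6.626 × 10⁻³⁴ / 8.190 × 10⁻¹² = 8.090 × 10⁻²³ kg·m/s.
KE = p²/(2m) = (8.090 × 10⁻²³)² / (2 × 1.673 × 10⁻²⁷) = 1.956 × 10⁻¹⁸ J = 12.2 eV.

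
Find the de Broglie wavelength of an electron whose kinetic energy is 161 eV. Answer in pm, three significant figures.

KE = 161 eV = 2.579 × 10⁻¹⁷ J.
p = √(2mKE) = √(2 × 9.109 × 10⁻³¹ × 2.579 × 10⁻¹⁷) = 6.855 × 10⁻²⁴ kg·m/s.
λ = h/p = 6.626 × 10⁻³⁴ / 6.855 × 10⁻²⁴ = 9.67 × 10⁻¹¹ m = 96.7 pm.

λ = 96.7 pm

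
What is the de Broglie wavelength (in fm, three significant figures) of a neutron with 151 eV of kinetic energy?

λ = 2330 fm

KE = 151 eV = 2.419 × 10⁻¹⁷ J.
p = √(2mKE) = √(2 × 1.675 × 10⁻²⁷ × 2.419 × 10⁻¹⁷) = 2.847 × 10⁻²² kg·m/s.
λ = h/p = 6.626 × 10⁻³⁴ / 2.847 × 10⁻²² = 2.33 × 10⁻¹² m = 2330 fm.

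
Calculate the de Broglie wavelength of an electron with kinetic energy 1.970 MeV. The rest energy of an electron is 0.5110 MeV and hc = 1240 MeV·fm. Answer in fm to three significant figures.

λ = 511 fm

Total energy E = KE + m₀c² = 1.970 + 0.5110 = 2.4810 MeV.
(pc)² = E² − (m₀c²)² = (2.4810)² − (0.5110)² = 5.894 MeV², so pc = 2.428 MeV.
λ = hc/(pc) = 1240 MeV·fm / 2.428 MeV = 511 fm.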